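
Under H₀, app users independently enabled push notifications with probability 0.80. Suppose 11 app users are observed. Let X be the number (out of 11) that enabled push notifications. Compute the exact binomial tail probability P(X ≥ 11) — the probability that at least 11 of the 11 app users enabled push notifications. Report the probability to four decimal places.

P = 0.0859

X is binomial with n = 11 and p = 0.80.
P(X ≥ 11) = C(11,11)·0.80^11·0.20^0.
= 0.085899 = 0.0859.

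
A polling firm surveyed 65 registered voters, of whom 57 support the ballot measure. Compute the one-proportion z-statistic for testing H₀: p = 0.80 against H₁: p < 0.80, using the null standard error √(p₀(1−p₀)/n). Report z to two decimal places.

z = 1.55

The sample proportion is 57/65 = 0.87692.
Under H₀, SE = √(p₀(1−p₀)/n) = √(0.80·0.20/65) = √0.002461538 = 0.049614.
z = (p̂ − p₀)/SE = (0.87692 − 0.80)/0.049614 = 1.55.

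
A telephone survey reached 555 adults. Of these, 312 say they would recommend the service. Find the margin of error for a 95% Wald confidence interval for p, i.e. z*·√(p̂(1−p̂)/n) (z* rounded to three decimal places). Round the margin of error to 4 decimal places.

ME = 0.0413

With x = 312 successes in n = 555, p̂ = 0.56216.
SE(p̂) = √(0.56216·0.43784/555) = 0.021059.
For 95% confidence, z* = 1.960.
Margin of error = z*·SE = 1.960 × 0.021059 = 0.0413.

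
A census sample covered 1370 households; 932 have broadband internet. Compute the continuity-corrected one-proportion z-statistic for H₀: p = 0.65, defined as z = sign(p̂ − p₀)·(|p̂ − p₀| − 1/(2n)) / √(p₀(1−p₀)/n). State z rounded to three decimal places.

z = 2.322

The sample proportion is 932/1370 = 0.68029. p̂ − p₀ = 0.030292.
1/(2n) = 0.000365.
Corrected numerator: |0.030292| − 0.000365 = 0.029927.
Under H₀, SE = √(p₀(1−p₀)/n) = √(0.65·0.35/1370) = √0.000166058 = 0.012886.
z = (+)0.029927/0.012886 = 2.322.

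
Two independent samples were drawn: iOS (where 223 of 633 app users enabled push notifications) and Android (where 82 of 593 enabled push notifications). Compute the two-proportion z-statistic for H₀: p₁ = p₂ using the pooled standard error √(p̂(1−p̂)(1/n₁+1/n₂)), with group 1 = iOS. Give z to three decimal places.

Sample proportions: p̂₁ = 223/633 = 0.35229 and p̂₂ = 82/593 = 0.13828.
Pooled p̂ = (223+82)/(633+593) = 305/1226 = 0.24878.
SE = √[p̂(1−p̂)(1/n₁+1/n₂)] = √[0.24878·0.75122·(1/633+1/593)] ≈ 0.024706.
z = 0.21401/0.024706 = 8.662.

z = 8.662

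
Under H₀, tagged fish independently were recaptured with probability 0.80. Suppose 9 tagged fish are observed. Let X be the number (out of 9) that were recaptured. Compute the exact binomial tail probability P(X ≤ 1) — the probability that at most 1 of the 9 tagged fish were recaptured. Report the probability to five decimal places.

P = 0.00002

X ~ Binomial(n=9, p=0.80).
P(X ≤ 1) = C(9,0)·0.80^0·0.20^9 + C(9,1)·0.80^1·0.20^8.
= 0.000001 + 0.000018 = 0.00002.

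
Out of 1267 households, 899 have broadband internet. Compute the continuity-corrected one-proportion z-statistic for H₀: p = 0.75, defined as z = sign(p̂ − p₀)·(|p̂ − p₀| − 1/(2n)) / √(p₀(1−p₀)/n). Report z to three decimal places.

The sample proportion is 899/1267 = 0.70955. p̂ − p₀ = -0.040450.
Continuity correction 1/(2n) = 1/2534 = 0.000395.
Corrected numerator: |-0.040450| − 0.000395 = 0.040055.
Under H₀, SE = √(p₀(1−p₀)/n) = √(0.75·0.25/1267) = √0.000147987 = 0.012165.
z = (−)0.040055/0.012165 = -3.293.

z = -3.293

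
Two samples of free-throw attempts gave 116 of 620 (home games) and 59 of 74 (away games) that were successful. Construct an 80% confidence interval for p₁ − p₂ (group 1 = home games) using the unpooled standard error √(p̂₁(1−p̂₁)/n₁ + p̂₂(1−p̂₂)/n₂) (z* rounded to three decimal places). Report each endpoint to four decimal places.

(-0.6734, -0.5470)

p̂₁ = 116/620 = 0.18710, p̂₂ = 59/74 = 0.79730; p̂₁ − p̂₂ = -0.61020.
Unpooled SE = √(p̂₁(1−p̂₁)/n₁ + p̂₂(1−p̂₂)/n₂) = √(0.000245309 + 0.002183977) = 0.049288.
The 80% critical value is z* = 1.282. Margin = 1.282·0.049288 = 0.06319.
CI: -0.61020 ± 0.06319 = (-0.6734, -0.5470).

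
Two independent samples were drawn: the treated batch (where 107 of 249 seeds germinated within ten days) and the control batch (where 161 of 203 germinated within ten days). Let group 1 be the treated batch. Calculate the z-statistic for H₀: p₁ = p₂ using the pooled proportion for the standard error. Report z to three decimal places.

z = -7.822

p̂₁ = 107/249 = 0.42972, p̂₂ = 161/203 = 0.79310.
Pooling: p̂ = 268/452 = 0.59292.
Pooled SE = √[0.2413658·0.00894217] ≈ 0.046458.
z = -0.36338/0.046458 = -7.822.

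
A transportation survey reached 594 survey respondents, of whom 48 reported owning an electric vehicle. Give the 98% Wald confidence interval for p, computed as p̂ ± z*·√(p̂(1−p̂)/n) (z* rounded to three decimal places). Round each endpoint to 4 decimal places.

(0.0548, 0.1068)

With x = 48 successes in n = 594, p̂ = 0.08081.
Standard error of p̂: √(0.074278/594) = √0.000125047 = 0.011182.
The 98% critical value is z* = 2.326.
Margin of error: 2.326 × 0.011182 = 0.02601.
So the interval runs from 0.0548 to 0.1068.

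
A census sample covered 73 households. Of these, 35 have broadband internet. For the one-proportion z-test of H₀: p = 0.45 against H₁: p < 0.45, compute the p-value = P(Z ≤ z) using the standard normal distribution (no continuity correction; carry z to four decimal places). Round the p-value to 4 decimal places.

p̂ = 35/73 = 0.47945.
SE₀ = √(0.45·0.55/73) = 0.058227.
z = (p̂ − p₀)/SE = (35/73 − 0.45)/0.058227 ≈ 0.5058.
p-value = P(Z ≤ z) with z = 0.5058 → 0.6935.

p-value = 0.6935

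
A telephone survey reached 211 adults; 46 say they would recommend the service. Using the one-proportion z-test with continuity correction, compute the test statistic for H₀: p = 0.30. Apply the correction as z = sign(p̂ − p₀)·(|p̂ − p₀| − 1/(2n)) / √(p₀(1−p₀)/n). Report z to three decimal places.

z = -2.524

The sample proportion is 46/211 = 0.21801. p̂ − p₀ = -0.081991.
1/(2n) = 0.002370.
Corrected numerator: |-0.081991| − 0.002370 = 0.079621.
Under H₀, SE = √(p₀(1−p₀)/n) = √(0.30·0.70/211) = √0.000995261 = 0.031548.
z = −0.079621/0.031548 = -2.524.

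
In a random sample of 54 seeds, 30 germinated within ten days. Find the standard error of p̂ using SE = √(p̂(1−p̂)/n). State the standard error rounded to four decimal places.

The sample proportion is 30/54 = 0.55556.
p̂(1−p̂) = 0.246913.
Dividing by n and taking the root: √0.004572463 = 0.0676.

SE = 0.0676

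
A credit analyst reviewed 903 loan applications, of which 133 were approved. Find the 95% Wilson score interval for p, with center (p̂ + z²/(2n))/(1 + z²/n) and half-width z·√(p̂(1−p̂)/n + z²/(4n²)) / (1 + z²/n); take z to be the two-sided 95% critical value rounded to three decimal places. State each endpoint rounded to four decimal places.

(0.1257, 0.1719)

p̂ = 133/903 = 0.14729; z = 1.960, so z² = 3.841600.
Denominator 1 + z²/n = 1 + 3.841600/903 = 1.004254.
Adjusted center: (0.14729 + z²/(2n))/1.004254 = 0.14878.
Radicand: p̂(1−p̂)/n + z²/(4n²) = 0.000139085 + 0.000001178 = 0.000140263.
Half-width = z·√(radicand)/denom = 1.960·0.011843/1.004254 = 0.02311.
CI: 0.14878 ± 0.02311 = (0.1257, 0.1719).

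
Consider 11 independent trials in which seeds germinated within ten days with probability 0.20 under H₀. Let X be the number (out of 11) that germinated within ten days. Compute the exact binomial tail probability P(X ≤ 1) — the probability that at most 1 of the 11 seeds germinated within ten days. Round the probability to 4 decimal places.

X ~ Binomial(n=11, p=0.20).
P(X ≤ 1) = C(11,0)·0.20^0·0.80^11 + C(11,1)·0.20^1·0.80^10.
= 0.085899 + 0.236223 = 0.3221.

P = 0.3221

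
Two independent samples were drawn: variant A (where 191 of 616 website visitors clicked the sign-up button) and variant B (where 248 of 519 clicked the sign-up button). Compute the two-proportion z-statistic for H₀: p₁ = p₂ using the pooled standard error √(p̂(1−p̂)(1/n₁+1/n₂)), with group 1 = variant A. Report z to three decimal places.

p̂₁ = 191/616 = 0.31006, p̂₂ = 248/519 = 0.47784.
Pooling: p̂ = 439/1135 = 0.38678.
SE = √[p̂(1−p̂)(1/n₁+1/n₂)] = √[0.38678·0.61322·(1/616+1/519)] ≈ 0.029018.
z = -0.16778/0.029018 = -5.782.

z = -5.782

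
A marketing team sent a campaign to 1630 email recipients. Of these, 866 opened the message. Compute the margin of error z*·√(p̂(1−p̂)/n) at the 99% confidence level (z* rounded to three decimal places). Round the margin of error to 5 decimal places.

ME = 0.03184

The sample proportion is 866/1630 = 0.53129.
SE(p̂) = √(0.53129·0.46871/1630) = 0.012360.
The 99% critical value is z* = 2.576.
Margin of error = z*·SE = 2.576 × 0.012360 = 0.03184.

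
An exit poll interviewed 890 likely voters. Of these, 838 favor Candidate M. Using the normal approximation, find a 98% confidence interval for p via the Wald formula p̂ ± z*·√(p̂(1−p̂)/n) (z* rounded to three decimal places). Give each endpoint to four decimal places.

(0.9233, 0.9599)

The sample proportion is 838/890 = 0.94157.
Standard error of p̂: √(0.055013/890) = √0.000061813 = 0.007862.
For 98% confidence, z* = 2.326.
Margin = 2.326·0.007862 = 0.01829.
So the interval runs from 0.9233 to 0.9599.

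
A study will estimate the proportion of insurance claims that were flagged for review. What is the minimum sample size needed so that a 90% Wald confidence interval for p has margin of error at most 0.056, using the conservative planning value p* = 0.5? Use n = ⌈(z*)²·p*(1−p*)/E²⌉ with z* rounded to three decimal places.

n = 216

For 90% confidence, z* = 1.645.
p*(1−p*) = 0.2500.
Required n before rounding: 2.706025 × 0.2500 / 0.056² = 215.723.
⌈215.723⌉ = 216.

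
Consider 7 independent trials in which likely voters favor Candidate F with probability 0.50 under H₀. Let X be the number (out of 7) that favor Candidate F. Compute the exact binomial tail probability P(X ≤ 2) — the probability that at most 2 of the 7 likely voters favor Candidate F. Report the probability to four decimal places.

P = 0.2266

X is binomial with n = 7 and p = 0.50.
P(X ≤ 2) = C(7,0)·0.50^0·0.50^7 + C(7,1)·0.50^1·0.50^6 + C(7,2)·0.50^2·0.50^5.
= 0.007812 + 0.054688 + 0.164062 = 0.2266.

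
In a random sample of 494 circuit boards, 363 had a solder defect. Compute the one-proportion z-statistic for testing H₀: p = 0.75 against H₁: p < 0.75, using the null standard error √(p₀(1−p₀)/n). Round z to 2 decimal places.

z = -0.78

Sample proportion p̂ = 363/494 = 0.73482.
Null standard error: √(0.75·0.25/494) = √0.000379555 = 0.019482.
Test statistic: z = -0.01518/0.019482 = -0.78.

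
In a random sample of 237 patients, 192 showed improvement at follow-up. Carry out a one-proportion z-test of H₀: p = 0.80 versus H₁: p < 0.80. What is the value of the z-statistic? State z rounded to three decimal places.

With x = 192 successes in n = 237, p̂ = 0.81013.
SE₀ = √(0.80·0.20/237) = 0.025983.
z = (0.81013 − 0.80)/0.025983 = 0.01013/0.025983 = 0.390.

z = 0.390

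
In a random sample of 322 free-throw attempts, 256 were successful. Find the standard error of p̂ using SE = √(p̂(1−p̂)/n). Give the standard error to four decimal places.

SE = 0.0225

With x = 256 successes in n = 322, p̂ = 0.79503.
p̂(1−p̂) = 0.162957.
SE = √(0.162957/322) = √0.000506078 = 0.0225.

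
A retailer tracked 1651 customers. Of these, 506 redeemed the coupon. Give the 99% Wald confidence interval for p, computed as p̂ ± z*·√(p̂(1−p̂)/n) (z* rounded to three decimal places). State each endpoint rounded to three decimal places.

Sample proportion p̂ = 506/1651 = 0.30648.
SE(p̂) = √(0.30648·0.69352/1651) = 0.011346.
The 99% critical value is z* = 2.576.
Margin = 2.576·0.011346 = 0.02923.
Interval: 0.30648 ± 0.02923 → (0.277, 0.336).

(0.277, 0.336)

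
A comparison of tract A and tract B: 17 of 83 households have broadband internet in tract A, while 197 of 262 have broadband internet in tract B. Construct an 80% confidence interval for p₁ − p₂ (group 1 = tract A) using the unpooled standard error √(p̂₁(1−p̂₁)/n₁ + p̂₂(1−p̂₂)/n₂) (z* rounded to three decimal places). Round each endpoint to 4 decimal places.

(-0.6134, -0.4808)

p̂₁ = 17/83 = 0.20482, p̂₂ = 197/262 = 0.75191; p̂₁ − p̂₂ = -0.54709.
SE = √(0.001962269 + 0.000711993) = √0.002674262 = 0.051713.
For 80% confidence, z* = 1.282. Margin = 1.282·0.051713 = 0.06630.
So the interval runs from -0.6134 to -0.4808.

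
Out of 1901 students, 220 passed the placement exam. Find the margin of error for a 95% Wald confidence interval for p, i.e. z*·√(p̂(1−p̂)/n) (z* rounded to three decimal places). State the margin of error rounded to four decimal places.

Sample proportion p̂ = 220/1901 = 0.11573.
Standard error of p̂: √(0.102335/1901) = √0.000053832 = 0.007337.
The 95% critical value is z* = 1.960.
ME = 1.960·0.007337 = 0.0144.

ME = 0.0144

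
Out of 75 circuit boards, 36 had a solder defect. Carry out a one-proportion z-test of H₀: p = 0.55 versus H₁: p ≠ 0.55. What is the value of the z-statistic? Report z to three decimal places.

With x = 36 successes in n = 75, p̂ = 0.48000.
Null standard error: √(0.55·0.45/75) = √0.003300000 = 0.057446.
Test statistic: z = -0.07000/0.057446 = -1.219.

z = -1.219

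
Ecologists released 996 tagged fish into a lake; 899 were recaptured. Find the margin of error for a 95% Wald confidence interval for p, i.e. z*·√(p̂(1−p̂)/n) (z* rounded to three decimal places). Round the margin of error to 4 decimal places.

Sample proportion p̂ = 899/996 = 0.90261.
SE(p̂) = √(0.90261·0.09739/996) = 0.009395.
The 95% critical value is z* = 1.960.
So ME = 0.0184.

ME = 0.0184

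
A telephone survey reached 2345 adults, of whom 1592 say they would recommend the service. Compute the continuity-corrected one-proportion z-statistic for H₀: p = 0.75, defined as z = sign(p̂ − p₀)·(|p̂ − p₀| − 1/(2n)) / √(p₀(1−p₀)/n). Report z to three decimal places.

z = -7.928

With x = 1592 successes in n = 2345, p̂ = 0.67889. p̂ − p₀ = -0.071109.
Continuity correction 1/(2n) = 1/4690 = 0.000213.
Corrected numerator: |-0.071109| − 0.000213 = 0.070896.
SE₀ = √(0.75·0.25/2345) = 0.008942.
z = −0.070896/0.008942 = -7.928.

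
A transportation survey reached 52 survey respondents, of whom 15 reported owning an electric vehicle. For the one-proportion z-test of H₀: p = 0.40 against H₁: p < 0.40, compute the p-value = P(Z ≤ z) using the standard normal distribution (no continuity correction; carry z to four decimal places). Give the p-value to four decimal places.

With x = 15 successes in n = 52, p̂ = 0.28846.
Null standard error: √(0.40·0.60/52) = √0.004615385 = 0.067937.
z = (p̂ − p₀)/SE = (15/52 − 0.40)/0.067937 ≈ -1.6418.
From the standard normal, P(Z ≤ z) = 0.0503.

p-value = 0.0503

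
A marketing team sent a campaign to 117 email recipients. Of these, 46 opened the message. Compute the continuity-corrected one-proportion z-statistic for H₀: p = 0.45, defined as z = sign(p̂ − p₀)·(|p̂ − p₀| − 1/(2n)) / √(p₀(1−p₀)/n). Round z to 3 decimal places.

z = -1.143

p̂ = 46/117 = 0.39316. p̂ − p₀ = -0.056838.
Continuity correction 1/(2n) = 1/234 = 0.004274.
Corrected numerator: |-0.056838| − 0.004274 = 0.052564.
Under H₀, SE = √(p₀(1−p₀)/n) = √(0.45·0.55/117) = √0.002115385 = 0.045993.
z = −0.052564/0.045993 = -1.143.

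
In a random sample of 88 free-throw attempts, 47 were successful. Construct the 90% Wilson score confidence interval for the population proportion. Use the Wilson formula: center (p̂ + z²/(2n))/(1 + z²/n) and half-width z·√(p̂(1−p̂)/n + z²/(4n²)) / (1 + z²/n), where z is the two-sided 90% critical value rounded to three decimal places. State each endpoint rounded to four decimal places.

(0.4469, 0.6192)

p̂ = 47/88 = 0.53409; z = 1.645, so z² = 2.706025.
Denominator 1 + z²/n = 1 + 2.706025/88 = 1.030750.
Adjusted center: (0.53409 + z²/(2n))/1.030750 = 0.53307.
Radicand: p̂(1−p̂)/n + z²/(4n²) = 0.002827702 + 0.000087359 = 0.002915061.
Half-width = z·√(radicand)/denom = 1.645·0.053991/1.030750 = 0.08617.
So the interval runs from 0.4469 to 0.6192.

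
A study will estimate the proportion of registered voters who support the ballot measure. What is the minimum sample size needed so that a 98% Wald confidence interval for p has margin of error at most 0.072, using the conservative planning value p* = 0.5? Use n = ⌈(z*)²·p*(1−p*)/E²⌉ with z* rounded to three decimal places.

For 98% confidence, z* = 2.326.
p*(1−p*) = 0.50·0.50 = 0.2500.
(z*)²·p*(1−p*)/E² = 5.410276·0.2500/0.005184 = 260.912.
Rounding up, n = 261.

n = 261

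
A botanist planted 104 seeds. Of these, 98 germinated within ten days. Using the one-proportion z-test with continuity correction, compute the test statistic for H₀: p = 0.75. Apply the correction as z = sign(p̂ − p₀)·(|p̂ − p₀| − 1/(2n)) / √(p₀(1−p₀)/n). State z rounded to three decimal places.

p̂ = 98/104 = 0.94231. p̂ − p₀ = 0.192308.
Continuity correction 1/(2n) = 1/208 = 0.004808.
Corrected numerator: |0.192308| − 0.004808 = 0.187500.
SE₀ = √(0.75·0.25/104) = 0.042460.
z = (+)0.187500/0.042460 = 4.416.

z = 4.416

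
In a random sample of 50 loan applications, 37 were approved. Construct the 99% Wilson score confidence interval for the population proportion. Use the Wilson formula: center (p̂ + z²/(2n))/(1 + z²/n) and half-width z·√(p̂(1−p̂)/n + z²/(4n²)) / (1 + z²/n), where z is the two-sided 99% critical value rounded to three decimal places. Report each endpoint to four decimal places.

(0.5591, 0.8646)

Here p̂ = 37/50 = 0.74000 and z = 2.576 (z² = 6.635776).
1 + z²/n = 1.132716.
Center = (0.74000 + 0.066358)/1.132716 = 0.71188.
Radicand: p̂(1−p̂)/n + z²/(4n²) = 0.003848000 + 0.000663578 = 0.004511578.
Half-width = 2.576·√0.004511578/1.132716 = 0.15275.
So the interval runs from 0.5591 to 0.8646.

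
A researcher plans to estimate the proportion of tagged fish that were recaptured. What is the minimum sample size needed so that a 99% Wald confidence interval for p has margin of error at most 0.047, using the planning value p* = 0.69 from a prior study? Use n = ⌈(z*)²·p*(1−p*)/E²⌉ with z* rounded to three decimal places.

n = 643

For 99% confidence, z* = 2.576.
p*(1−p*) = 0.2139.
Required n before rounding: 6.635776 × 0.2139 / 0.047² = 642.550.
⌈642.550⌉ = 643.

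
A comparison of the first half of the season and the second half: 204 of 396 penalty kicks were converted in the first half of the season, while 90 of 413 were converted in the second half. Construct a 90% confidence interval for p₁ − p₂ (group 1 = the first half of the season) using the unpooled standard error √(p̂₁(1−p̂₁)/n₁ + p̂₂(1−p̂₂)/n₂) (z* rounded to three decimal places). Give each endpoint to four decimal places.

(0.2441, 0.3504)

p̂₁ = 204/396 = 0.51515, p̂₂ = 90/413 = 0.21792; p̂₁ − p̂₂ = 0.29723.
Unpooled SE = √(p̂₁(1−p̂₁)/n₁ + p̂₂(1−p̂₂)/n₂) = √(0.000630733 + 0.000412662) = 0.032302.
For 90% confidence, z* = 1.645. Margin of error = 0.05314.
So the interval runs from 0.2441 to 0.3504.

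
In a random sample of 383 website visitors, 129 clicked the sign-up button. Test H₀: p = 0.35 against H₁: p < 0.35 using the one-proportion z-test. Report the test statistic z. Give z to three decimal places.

p̂ = 129/383 = 0.33681.
Under H₀, SE = √(p₀(1−p₀)/n) = √(0.35·0.65/383) = √0.000593995 = 0.024372.
Test statistic: z = -0.01319/0.024372 = -0.541.

z = -0.541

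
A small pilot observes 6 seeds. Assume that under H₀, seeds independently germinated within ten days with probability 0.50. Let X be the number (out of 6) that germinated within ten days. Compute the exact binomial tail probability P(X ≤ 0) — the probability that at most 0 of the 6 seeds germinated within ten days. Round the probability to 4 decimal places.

X is binomial with n = 6 and p = 0.50.
P(X ≤ 0) = C(6,0)·0.50^0·0.50^6.
= 0.015625 = 0.0156.

P = 0.0156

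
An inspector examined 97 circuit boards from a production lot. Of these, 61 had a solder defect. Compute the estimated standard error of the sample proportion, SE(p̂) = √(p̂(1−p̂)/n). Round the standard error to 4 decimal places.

SE = 0.0491

p̂ = 61/97 = 0.62887.
p̂(1−p̂) = 0.62887·0.37113 = 0.233393.
SE = √(0.233393/97) = √0.002406113 = 0.0491.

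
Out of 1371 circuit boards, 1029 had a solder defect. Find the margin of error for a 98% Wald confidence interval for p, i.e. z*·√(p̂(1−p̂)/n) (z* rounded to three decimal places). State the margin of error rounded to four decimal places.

Sample proportion p̂ = 1029/1371 = 0.75055.
Standard error of p̂: √(0.187226/1371) = √0.000136562 = 0.011686.
z* = 2.326 at the 98% level.
So ME = 0.0272.

ME = 0.0272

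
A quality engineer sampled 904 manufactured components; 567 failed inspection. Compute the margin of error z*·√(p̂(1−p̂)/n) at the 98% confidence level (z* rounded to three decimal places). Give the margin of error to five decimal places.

ME = 0.03741

The sample proportion is 567/904 = 0.62721.
SE = √(p̂(1−p̂)/n) = √(0.233817/904) = 0.016083.
z* = 2.326 at the 98% level.
ME = 2.326·0.016083 = 0.03741.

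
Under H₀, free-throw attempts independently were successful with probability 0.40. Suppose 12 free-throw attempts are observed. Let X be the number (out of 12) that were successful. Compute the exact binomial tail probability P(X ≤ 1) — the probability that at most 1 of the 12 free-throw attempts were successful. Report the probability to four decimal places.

X is binomial with n = 12 and p = 0.40.
P(X ≤ 1) = C(12,0)·0.40^0·0.60^12 + C(12,1)·0.40^1·0.60^11.
= 0.002177 + 0.017414 = 0.0196.

P = 0.0196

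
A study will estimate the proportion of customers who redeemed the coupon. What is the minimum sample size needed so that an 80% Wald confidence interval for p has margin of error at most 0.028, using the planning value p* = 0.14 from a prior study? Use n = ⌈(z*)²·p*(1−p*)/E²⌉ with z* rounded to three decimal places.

The 80% critical value is z* = 1.282.
p*(1−p*) = 0.14·0.86 = 0.1204.
(z*)²·p*(1−p*)/E² = 1.643524·0.1204/0.000784 = 252.398.
⌈252.398⌉ = 253.

n = 253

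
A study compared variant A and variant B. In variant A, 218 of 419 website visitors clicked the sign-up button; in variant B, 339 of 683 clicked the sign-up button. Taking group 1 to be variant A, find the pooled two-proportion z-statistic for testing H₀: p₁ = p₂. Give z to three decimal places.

p̂₁ = 218/419 = 0.52029, p̂₂ = 339/683 = 0.49634.
Pooled p̂ = (218+339)/(419+683) = 557/1102 = 0.50544.
Pooled SE = √[0.2499704·0.00385076] ≈ 0.031025.
z = (p̂₁ − p̂₂)/SE = (0.52029 − 0.49634)/0.031025 = 0.02395/0.031025 = 0.772.

z = 0.772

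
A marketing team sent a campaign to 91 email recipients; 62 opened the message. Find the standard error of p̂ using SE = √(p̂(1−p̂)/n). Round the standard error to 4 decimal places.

With x = 62 successes in n = 91, p̂ = 0.68132.
p̂(1−p̂) = 0.217123.
SE = √(0.217123/91) = 0.0488.

SE = 0.0488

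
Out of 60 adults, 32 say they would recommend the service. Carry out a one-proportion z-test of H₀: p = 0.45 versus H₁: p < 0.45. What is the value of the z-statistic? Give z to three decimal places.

z = 1.297

The sample proportion is 32/60 = 0.53333.
Null standard error: √(0.45·0.55/60) = √0.004125000 = 0.064226.
Test statistic: z = 0.08333/0.064226 = 1.297.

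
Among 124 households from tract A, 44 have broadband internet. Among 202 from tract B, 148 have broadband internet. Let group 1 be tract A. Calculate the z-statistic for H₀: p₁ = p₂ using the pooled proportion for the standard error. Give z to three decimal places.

p̂₁ = 44/124 = 0.35484, p̂₂ = 148/202 = 0.73267.
Pooled p̂ = (44+148)/(124+202) = 192/326 = 0.58896.
SE = √[p̂(1−p̂)(1/n₁+1/n₂)] = √[0.58896·0.41104·(1/124+1/202)] ≈ 0.056132.
z = -0.37783/0.056132 = -6.731.

z = -6.731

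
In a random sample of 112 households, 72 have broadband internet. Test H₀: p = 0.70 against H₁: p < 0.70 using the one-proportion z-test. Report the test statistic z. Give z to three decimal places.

z = -1.320

Sample proportion p̂ = 72/112 = 0.64286.
Under H₀, SE = √(p₀(1−p₀)/n) = √(0.70·0.30/112) = √0.001875000 = 0.043301.
z = (0.64286 − 0.70)/0.043301 = -0.05714/0.043301 = -1.320.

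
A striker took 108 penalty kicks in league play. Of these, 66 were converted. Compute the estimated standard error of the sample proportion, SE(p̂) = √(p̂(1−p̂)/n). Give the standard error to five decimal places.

SE = 0.04691

With x = 66 successes in n = 108, p̂ = 0.61111.
p̂(1−p̂) = 0.237655.
SE = √(0.237655/108) = √0.002200509 = 0.04691.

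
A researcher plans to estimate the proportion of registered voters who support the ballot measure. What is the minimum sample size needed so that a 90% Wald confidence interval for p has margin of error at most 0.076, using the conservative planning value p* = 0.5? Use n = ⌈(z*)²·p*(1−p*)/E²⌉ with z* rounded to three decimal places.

For 90% confidence, z* = 1.645.
p*(1−p*) = 0.2500.
(z*)²·p*(1−p*)/E² = 2.706025·0.2500/0.005776 = 117.124.
Rounding up, n = 118.

n = 118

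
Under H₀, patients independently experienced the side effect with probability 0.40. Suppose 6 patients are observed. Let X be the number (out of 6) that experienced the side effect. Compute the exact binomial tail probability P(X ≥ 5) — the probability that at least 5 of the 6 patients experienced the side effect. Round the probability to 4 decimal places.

X ~ Binomial(n=6, p=0.40).
P(X ≥ 5) = C(6,5)·0.40^5·0.60^1 + C(6,6)·0.40^6·0.60^0.
= 0.036864 + 0.004096 = 0.0410.

P = 0.0410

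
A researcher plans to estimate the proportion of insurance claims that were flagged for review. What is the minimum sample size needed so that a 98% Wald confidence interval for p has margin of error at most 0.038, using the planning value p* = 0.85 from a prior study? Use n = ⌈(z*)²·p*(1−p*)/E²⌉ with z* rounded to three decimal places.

For 98% confidence, z* = 2.326.
p*(1−p*) = 0.85·0.15 = 0.1275.
(z*)²·p*(1−p*)/E² = 5.410276·0.1275/0.001444 = 477.708.
Rounding up, n = 478.

n = 478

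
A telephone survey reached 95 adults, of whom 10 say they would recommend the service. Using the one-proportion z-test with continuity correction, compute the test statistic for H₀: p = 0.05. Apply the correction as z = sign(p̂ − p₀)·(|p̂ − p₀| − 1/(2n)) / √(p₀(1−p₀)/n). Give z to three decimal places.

Sample proportion p̂ = 10/95 = 0.10526. p̂ − p₀ = 0.055263.
Continuity correction 1/(2n) = 1/190 = 0.005263.
Corrected numerator: |0.055263| − 0.005263 = 0.050000.
SE₀ = √(0.05·0.95/95) = 0.022361.
z = +0.050000/0.022361 = 2.236.

z = 2.236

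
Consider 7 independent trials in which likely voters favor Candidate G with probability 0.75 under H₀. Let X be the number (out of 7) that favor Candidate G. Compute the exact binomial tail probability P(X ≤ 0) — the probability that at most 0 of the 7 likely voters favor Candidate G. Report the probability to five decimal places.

X ~ Binomial(n=7, p=0.75).
P(X ≤ 0) = C(7,0)·0.75^0·0.25^7.
= 0.000061 = 0.00006.

P = 0.00006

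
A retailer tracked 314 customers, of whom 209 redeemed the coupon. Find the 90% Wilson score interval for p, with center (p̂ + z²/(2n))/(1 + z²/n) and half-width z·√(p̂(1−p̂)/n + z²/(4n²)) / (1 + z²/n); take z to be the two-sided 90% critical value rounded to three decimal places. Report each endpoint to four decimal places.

(0.6206, 0.7078)

p̂ = 209/314 = 0.66561; z = 1.645, so z² = 2.706025.
Denominator 1 + z²/n = 1 + 2.706025/314 = 1.008618.
Center = (0.66561 + 0.004309)/1.008618 = 0.66419.
Radicand: p̂(1−p̂)/n + z²/(4n²) = 0.000708837 + 0.000006861 = 0.000715698.
Half-width = 1.645·√0.000715698/1.008618 = 0.04363.
Interval: 0.66419 ± 0.04363 → (0.6206, 0.7078).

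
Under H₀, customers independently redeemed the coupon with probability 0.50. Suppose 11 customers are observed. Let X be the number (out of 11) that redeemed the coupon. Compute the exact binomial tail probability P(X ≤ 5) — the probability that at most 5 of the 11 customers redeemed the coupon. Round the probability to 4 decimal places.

X is binomial with n = 11 and p = 0.50.
P(X ≤ 5) = Σ_{j=0}^{5} C(11,j)·0.50^j·0.50^{11−j}.
= 0.000488 + 0.005371 + 0.026855 + 0.080566 + 0.161133 + 0.225586 = 0.5000.

P = 0.5000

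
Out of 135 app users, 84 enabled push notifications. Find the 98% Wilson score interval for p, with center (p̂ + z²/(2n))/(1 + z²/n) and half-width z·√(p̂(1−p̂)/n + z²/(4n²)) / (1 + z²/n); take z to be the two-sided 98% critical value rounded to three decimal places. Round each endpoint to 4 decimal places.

(0.5222, 0.7128)

p̂ = 84/135 = 0.62222; z = 2.326, so z² = 5.410276.
Denominator 1 + z²/n = 1 + 5.410276/135 = 1.040076.
Center = (0.62222 + 0.020038)/1.040076 = 0.61751.
Radicand: p̂(1−p̂)/n + z²/(4n²) = 0.001741198 + 0.000074215 = 0.001815413.
Half-width = 2.326·√0.001815413/1.040076 = 0.09529.
Interval: 0.61751 ± 0.09529 → (0.5222, 0.7128).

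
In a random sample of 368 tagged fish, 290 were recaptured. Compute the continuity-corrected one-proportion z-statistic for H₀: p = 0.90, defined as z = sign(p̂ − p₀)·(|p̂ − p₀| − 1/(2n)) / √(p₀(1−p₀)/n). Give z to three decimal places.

The sample proportion is 290/368 = 0.78804. p̂ − p₀ = -0.111957.
Continuity correction 1/(2n) = 1/736 = 0.001359.
Corrected numerator: |-0.111957| − 0.001359 = 0.110598.
SE₀ = √(0.90·0.10/368) = 0.015639.
z = −0.110598/0.015639 = -7.072.

z = -7.072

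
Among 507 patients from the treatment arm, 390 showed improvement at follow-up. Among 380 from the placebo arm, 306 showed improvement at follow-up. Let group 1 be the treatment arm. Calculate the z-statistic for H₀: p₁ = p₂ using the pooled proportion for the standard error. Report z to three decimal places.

z = -1.292

p̂₁ = 390/507 = 0.76923, p̂₂ = 306/380 = 0.80526.
Pooling: p̂ = 696/887 = 0.78467.
Pooled SE = √[0.1689645·0.00460397] ≈ 0.027891.
z = -0.03603/0.027891 = -1.292.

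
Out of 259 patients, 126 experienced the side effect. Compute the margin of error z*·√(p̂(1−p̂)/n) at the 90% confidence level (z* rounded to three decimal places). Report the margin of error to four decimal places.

ME = 0.0511

p̂ = 126/259 = 0.48649.
SE(p̂) = √(0.48649·0.51351/259) = 0.031057.
For 90% confidence, z* = 1.645.
Margin of error = z*·SE = 1.645 × 0.031057 = 0.0511.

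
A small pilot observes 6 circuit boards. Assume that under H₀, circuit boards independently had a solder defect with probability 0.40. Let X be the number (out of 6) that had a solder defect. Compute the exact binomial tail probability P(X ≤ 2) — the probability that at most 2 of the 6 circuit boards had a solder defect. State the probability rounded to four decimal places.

P = 0.5443

X is binomial with n = 6 and p = 0.40.
P(X ≤ 2) = C(6,0)·0.40^0·0.60^6 + C(6,1)·0.40^1·0.60^5 + C(6,2)·0.40^2·0.60^4.
= 0.046656 + 0.186624 + 0.311040 = 0.5443.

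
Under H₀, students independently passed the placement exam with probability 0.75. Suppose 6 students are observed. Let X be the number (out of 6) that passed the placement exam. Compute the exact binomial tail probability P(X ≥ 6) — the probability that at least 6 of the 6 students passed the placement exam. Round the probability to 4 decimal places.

X ~ Binomial(n=6, p=0.75).
P(X ≥ 6) = C(6,6)·0.75^6·0.25^0.
= 0.177979 = 0.1780.

P = 0.1780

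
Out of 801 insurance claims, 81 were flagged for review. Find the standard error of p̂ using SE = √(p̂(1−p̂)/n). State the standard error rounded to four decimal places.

The sample proportion is 81/801 = 0.10112.
p̂(1−p̂) = 0.10112·0.89888 = 0.090895.
Dividing by n and taking the root: √0.000113477 = 0.0107.

SE = 0.0107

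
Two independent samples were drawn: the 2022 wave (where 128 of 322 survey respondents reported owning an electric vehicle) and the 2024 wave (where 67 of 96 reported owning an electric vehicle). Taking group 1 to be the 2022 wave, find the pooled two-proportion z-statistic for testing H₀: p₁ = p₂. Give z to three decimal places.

z = -5.178

p̂₁ = 128/322 = 0.39752, p̂₂ = 67/96 = 0.69792.
Pooled p̂ = (128+67)/(322+96) = 195/418 = 0.46651.
Pooled SE = √[0.2488782·0.01352226] ≈ 0.058012.
z = (p̂₁ − p̂₂)/SE = (0.39752 − 0.69792)/0.058012 = -0.30040/0.058012 = -5.178.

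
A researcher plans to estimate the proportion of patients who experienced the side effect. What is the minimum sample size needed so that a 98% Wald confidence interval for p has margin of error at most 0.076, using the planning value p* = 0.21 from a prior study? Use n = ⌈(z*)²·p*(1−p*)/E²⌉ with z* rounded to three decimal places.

n = 156

For 98% confidence, z* = 2.326.
p*(1−p*) = 0.21·0.79 = 0.1659.
Required n before rounding: 5.410276 × 0.1659 / 0.076² = 155.396.
Rounding up, n = 156.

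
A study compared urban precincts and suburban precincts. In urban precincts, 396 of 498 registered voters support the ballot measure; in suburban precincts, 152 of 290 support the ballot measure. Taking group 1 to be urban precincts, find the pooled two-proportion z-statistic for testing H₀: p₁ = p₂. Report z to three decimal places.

p̂₁ = 396/498 = 0.79518, p̂₂ = 152/290 = 0.52414.
Pooled p̂ = (396+152)/(498+290) = 548/788 = 0.69543.
Pooled SE = √[0.2118065·0.00545631] ≈ 0.033995.
z = 0.27104/0.033995 = 7.973.

z = 7.973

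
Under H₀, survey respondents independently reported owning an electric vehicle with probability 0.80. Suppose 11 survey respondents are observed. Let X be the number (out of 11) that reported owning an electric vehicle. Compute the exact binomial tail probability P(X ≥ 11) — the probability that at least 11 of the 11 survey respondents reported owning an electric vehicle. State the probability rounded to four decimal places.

X is binomial with n = 11 and p = 0.80.
P(X ≥ 11) = C(11,11)·0.80^11·0.20^0.
= 0.085899 = 0.0859.

P = 0.0859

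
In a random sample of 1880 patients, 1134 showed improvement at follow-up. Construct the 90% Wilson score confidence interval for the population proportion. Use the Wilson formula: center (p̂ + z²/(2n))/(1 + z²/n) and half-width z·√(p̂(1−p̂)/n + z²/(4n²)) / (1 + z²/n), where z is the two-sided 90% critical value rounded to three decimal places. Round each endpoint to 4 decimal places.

Here p̂ = 1134/1880 = 0.60319 and z = 1.645 (z² = 2.706025).
Denominator 1 + z²/n = 1 + 2.706025/1880 = 1.001439.
Center = (0.60319 + 0.000720)/1.001439 = 0.60304.
Radicand: p̂(1−p̂)/n + z²/(4n²) = 0.000127315 + 0.000000191 = 0.000127506.
Half-width = 1.645·√0.000127506/1.001439 = 0.01855.
CI: 0.60304 ± 0.01855 = (0.5845, 0.6216).

(0.5845, 0.6216)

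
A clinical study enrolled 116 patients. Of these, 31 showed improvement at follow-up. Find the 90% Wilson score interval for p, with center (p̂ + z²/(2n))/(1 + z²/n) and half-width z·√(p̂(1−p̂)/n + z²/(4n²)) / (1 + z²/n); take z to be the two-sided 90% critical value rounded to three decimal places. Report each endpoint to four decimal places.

Here p̂ = 31/116 = 0.26724 and z = 1.645 (z² = 2.706025).
1 + z²/n = 1.023328.
Adjusted center: (0.26724 + z²/(2n))/1.023328 = 0.27255.
Radicand: p̂(1−p̂)/n + z²/(4n²) = 0.001688133 + 0.000050275 = 0.001738408.
Half-width = z·√(radicand)/denom = 1.645·0.041694/1.023328 = 0.06702.
Interval: 0.27255 ± 0.06702 → (0.2055, 0.3396).

(0.2055, 0.3396)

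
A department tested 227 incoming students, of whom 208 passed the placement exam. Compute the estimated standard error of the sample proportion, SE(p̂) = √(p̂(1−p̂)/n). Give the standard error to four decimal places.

SE = 0.0184

With x = 208 successes in n = 227, p̂ = 0.91630.
p̂(1−p̂) = 0.91630·0.08370 = 0.076694.
Dividing by n and taking the root: √0.000337859 = 0.0184.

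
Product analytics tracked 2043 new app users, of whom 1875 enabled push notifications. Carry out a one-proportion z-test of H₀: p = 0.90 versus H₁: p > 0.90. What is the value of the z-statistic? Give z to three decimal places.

The sample proportion is 1875/2043 = 0.91777.
SE₀ = √(0.90·0.10/2043) = 0.006637.
z = (0.91777 − 0.90)/0.006637 = 0.01777/0.006637 = 2.677.

z = 2.677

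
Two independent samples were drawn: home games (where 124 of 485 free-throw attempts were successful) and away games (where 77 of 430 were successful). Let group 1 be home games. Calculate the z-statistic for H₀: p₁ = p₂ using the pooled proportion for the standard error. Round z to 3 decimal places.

z = 2.793

p̂₁ = 124/485 = 0.25567, p̂₂ = 77/430 = 0.17907.
Pooling: p̂ = 201/915 = 0.21967.
Pooled SE = √[0.1714163·0.00438744] ≈ 0.027424.
z = (p̂₁ − p̂₂)/SE = (0.25567 − 0.17907)/0.027424 = 0.07660/0.027424 = 2.793.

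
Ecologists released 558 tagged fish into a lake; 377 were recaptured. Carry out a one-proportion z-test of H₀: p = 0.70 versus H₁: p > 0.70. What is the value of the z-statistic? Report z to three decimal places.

z = -1.256

Sample proportion p̂ = 377/558 = 0.67563.
Under H₀, SE = √(p₀(1−p₀)/n) = √(0.70·0.30/558) = √0.000376344 = 0.019400.
Test statistic: z = -0.02437/0.019400 = -1.256.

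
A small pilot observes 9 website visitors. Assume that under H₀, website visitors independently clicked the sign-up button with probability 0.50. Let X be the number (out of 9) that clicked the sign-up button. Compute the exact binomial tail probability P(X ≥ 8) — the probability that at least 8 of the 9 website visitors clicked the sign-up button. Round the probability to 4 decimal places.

P = 0.0195

X is binomial with n = 9 and p = 0.50.
P(X ≥ 8) = C(9,8)·0.50^8·0.50^1 + C(9,9)·0.50^9·0.50^0.
= 0.017578 + 0.001953 = 0.0195.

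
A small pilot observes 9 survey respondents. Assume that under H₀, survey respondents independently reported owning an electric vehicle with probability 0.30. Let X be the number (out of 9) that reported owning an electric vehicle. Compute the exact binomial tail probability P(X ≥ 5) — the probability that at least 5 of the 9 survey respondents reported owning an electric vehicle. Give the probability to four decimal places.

P = 0.0988

X ~ Binomial(n=9, p=0.30).
P(X ≥ 5) = Σ_{j=5}^{9} C(9,j)·0.30^j·0.70^{9−j}.
= 0.073514 + 0.021004 + 0.003858 + 0.000413 + 0.000020 = 0.0988.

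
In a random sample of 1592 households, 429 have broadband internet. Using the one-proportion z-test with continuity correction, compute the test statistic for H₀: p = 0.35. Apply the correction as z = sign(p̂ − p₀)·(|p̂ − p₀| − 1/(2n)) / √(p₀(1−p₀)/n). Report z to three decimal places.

p̂ = 429/1592 = 0.26947. p̂ − p₀ = -0.080528.
1/(2n) = 0.000314.
Corrected numerator: |-0.080528| − 0.000314 = 0.080214.
Under H₀, SE = √(p₀(1−p₀)/n) = √(0.35·0.65/1592) = √0.000142902 = 0.011954.
z = −0.080214/0.011954 = -6.710.

z = -6.710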